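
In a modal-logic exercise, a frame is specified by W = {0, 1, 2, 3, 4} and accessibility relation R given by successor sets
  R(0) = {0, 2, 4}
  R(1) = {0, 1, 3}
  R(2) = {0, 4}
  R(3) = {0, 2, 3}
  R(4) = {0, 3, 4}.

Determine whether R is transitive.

Transitive: no — 0 R 4 and 4 R 3, but not 0 R 3.

No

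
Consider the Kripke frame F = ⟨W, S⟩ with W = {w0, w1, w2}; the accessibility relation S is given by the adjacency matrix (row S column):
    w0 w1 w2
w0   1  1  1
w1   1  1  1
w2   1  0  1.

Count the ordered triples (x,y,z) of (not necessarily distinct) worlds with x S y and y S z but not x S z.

1

Enumerating: (w2,w0,w1).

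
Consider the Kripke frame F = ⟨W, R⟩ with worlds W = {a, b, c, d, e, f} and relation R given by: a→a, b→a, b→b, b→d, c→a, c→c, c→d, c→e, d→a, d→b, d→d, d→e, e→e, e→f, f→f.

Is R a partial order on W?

No

Reflexive: yes — every world is R-related to itself.
Transitive: no — b R d and d R e, but not b R e.
Antisymmetric: no — b R d and d R b with b ≠ d.
So R is not a partial order.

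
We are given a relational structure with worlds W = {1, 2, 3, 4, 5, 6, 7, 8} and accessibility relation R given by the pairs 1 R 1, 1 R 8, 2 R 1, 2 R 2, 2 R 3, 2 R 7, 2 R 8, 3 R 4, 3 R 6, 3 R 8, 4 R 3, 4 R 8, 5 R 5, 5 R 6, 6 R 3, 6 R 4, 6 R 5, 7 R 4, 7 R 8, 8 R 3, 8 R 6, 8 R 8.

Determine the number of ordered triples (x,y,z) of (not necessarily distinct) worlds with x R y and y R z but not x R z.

25

Enumerating: (1,8,3), (1,8,6), (2,3,4), (2,3,6), (2,7,4), (2,8,6), (3,4,3), (3,6,3), (3,6,5), (3,8,3), (4,3,4), (4,3,6), … and 13 more.
Total: 25.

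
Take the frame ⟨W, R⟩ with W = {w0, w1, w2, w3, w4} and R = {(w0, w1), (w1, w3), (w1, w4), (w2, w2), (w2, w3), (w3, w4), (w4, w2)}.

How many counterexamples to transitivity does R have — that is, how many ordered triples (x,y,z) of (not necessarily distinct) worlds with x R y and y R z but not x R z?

6

Enumerating: (w0,w1,w3), (w0,w1,w4), (w1,w4,w2), (w2,w3,w4), (w3,w4,w2), (w4,w2,w3).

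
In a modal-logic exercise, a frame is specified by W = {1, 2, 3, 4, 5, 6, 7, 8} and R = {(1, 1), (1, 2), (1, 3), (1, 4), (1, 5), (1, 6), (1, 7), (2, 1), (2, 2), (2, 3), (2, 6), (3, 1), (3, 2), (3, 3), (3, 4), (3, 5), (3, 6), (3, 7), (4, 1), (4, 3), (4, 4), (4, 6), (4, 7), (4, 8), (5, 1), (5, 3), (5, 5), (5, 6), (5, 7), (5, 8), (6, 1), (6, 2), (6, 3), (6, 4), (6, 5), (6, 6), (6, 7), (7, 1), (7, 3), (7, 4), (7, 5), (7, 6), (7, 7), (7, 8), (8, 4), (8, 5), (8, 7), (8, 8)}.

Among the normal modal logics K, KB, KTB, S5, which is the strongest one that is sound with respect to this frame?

Symmetric (axiom B): yes — every pair in R has its reverse in R.
Reflexive (axiom T): yes — every world is R-related to itself.
Euclidean (axiom 5): no — 1 R 2 and 1 R 4, but not 2 R 4.
So F validates K, KB, KTB; S5 would additionally require R to be Euclidean. The strongest is KTB.

KTB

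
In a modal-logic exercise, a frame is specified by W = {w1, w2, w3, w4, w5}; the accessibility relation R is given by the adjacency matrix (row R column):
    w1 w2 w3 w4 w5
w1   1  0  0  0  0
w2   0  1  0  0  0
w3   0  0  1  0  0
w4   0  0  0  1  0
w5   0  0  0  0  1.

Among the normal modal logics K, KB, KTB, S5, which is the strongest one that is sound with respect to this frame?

Symmetric (axiom B): yes — every pair in R has its reverse in R.
Reflexive (axiom T): yes — every world is R-related to itself.
Euclidean (axiom 5): yes — any two successors of a common world are R-related.
So F validates K, KB, KTB, S5. The strongest is S5.

S5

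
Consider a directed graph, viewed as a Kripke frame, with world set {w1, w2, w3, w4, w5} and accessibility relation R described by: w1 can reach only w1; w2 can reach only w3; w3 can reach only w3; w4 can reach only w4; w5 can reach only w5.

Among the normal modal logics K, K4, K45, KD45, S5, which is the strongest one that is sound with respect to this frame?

KD45

Transitive (axiom 4): yes — every two-step R-path is closed by a direct edge.
Euclidean (axiom 5): yes — any two successors of a common world are R-related.
Serial (axiom D): yes — every world has a successor (e.g. w1 R w1).
Reflexive (axiom T): no — w2 is not related to itself.
So F validates K, K4, K45, KD45; S5 would additionally require R to be reflexive. The strongest is KD45.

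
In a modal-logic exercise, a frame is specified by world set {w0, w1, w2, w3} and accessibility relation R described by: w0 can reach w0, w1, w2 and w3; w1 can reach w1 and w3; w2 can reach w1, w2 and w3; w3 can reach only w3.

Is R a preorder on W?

Reflexive: yes — every world is R-related to itself.
Transitive: yes — every two-step R-path is closed by a direct edge.
So R is a preorder.

Yes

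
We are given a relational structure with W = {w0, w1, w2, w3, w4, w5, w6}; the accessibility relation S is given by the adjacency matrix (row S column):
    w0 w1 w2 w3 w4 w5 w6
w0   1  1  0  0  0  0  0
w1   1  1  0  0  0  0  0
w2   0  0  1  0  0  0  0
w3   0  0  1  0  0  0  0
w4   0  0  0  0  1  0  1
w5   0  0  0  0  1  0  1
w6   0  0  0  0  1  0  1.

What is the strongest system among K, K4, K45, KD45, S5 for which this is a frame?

Transitive (axiom 4): yes — every two-step S-path is closed by a direct edge.
Euclidean (axiom 5): yes — any two successors of a common world are S-related.
Serial (axiom D): yes — every world has a successor (e.g. w0 S w0).
Reflexive (axiom T): no — w3 is not related to itself.
So F validates K, K4, K45, KD45; S5 would additionally require S to be reflexive. The strongest is KD45.

KD45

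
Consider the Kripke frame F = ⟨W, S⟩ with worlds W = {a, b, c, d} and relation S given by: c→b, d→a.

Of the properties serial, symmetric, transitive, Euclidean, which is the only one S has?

transitive

Serial: no — a has no S-successor.
Symmetric: no — c S b but not b S c.
Transitive: yes — every two-step S-path is closed by a direct edge.
Euclidean: no — c S b and c S b, but not b S b.
Only transitive holds.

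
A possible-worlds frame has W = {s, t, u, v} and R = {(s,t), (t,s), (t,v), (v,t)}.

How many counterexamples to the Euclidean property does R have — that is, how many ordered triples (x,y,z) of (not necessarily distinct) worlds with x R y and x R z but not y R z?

Enumerating: (s,t,t), (t,s,s), (t,s,v), (t,v,s), (t,v,v), (v,t,t).

6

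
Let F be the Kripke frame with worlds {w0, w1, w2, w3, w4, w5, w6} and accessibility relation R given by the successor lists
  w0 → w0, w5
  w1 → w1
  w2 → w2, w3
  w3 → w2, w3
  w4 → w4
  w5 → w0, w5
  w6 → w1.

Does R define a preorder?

No

Reflexive: no — w6 is not related to itself.
Transitive: yes — every two-step R-path is closed by a direct edge.
So R is not a preorder.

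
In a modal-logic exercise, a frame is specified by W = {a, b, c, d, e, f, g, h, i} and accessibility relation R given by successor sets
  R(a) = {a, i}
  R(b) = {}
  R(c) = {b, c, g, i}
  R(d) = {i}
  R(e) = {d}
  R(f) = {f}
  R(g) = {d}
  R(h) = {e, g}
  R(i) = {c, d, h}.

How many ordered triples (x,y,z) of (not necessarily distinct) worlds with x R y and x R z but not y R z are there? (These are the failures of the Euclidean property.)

28

Enumerating: (a,i,a), (a,i,i), (c,b,b), (c,b,c), (c,b,g), (c,b,i), (c,g,b), (c,g,c), (c,g,g), (c,g,i), (c,i,b), (c,i,g), … and 16 more.
Total: 28.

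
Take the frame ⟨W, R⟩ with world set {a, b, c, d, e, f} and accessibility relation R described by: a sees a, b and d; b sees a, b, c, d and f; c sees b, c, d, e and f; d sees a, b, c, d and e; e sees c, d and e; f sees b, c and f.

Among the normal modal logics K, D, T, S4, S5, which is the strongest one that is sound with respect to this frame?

T

Serial (axiom D): yes — every world has a successor (e.g. a R a).
Reflexive (axiom T): yes — every world is R-related to itself.
Transitive (axiom 4): no — a R b and b R c, but not a R c.
Euclidean (axiom 5): no — b R a and b R c, but not a R c.
So F validates K, D, T; S4 would additionally require R to be transitive. The strongest is T.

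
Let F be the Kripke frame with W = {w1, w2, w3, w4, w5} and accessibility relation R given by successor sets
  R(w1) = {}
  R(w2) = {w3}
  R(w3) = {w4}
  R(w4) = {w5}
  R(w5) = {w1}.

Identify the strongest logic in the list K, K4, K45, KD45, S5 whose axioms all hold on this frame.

K

Transitive (axiom 4): no — w2 R w3 and w3 R w4, but not w2 R w4.
Euclidean (axiom 5): no — w2 R w3 and w2 R w3, but not w3 R w3.
Serial (axiom D): no — w1 has no R-successor.
Reflexive (axiom T): no — w1 is not related to itself.
So F validates K; K4 would additionally require R to be transitive. The strongest is K.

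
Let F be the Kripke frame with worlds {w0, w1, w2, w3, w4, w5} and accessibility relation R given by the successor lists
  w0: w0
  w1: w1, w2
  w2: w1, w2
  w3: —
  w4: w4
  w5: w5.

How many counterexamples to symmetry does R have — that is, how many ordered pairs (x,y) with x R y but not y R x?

R is symmetric; there are no such tuples.

0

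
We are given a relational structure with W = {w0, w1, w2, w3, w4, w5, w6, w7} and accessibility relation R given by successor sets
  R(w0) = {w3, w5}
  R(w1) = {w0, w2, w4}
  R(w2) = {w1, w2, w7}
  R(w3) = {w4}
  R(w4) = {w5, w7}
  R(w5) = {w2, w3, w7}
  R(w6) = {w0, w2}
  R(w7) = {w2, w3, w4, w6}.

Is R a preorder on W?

Reflexive: no — w0 is not related to itself.
Transitive: no — w0 R w3 and w3 R w4, but not w0 R w4.
So R is not a preorder.

No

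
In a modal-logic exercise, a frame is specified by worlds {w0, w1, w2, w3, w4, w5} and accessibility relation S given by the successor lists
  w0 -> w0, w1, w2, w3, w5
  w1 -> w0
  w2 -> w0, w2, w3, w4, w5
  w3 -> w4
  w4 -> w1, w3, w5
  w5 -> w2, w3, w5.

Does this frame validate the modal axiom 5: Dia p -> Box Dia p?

No

Axiom 5 corresponds to the accessibility relation being Euclidean.
Euclidean: no — w0 S w1 and w0 S w2, but not w1 S w2.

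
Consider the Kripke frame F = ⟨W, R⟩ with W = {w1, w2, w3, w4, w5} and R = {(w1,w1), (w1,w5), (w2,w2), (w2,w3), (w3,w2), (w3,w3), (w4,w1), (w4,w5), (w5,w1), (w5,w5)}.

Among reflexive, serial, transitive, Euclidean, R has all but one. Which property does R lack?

reflexive

Reflexive: no — w4 is not related to itself.
Serial: yes — every world has a successor (e.g. w1 R w1).
Transitive: yes — every two-step R-path is closed by a direct edge.
Euclidean: yes — any two successors of a common world are R-related.
Only reflexive fails.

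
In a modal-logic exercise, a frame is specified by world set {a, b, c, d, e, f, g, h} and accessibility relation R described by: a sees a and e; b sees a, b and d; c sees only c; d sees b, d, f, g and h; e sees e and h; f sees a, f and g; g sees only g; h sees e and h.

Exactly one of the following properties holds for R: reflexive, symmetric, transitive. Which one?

reflexive

Reflexive: yes — every world is R-related to itself.
Symmetric: no — a R e but not e R a.
Transitive: no — a R e and e R h, but not a R h.
Only reflexive holds.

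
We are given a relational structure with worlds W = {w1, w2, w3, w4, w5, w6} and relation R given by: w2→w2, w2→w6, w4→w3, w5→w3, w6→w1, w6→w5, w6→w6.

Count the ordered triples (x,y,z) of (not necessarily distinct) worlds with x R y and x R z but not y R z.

Enumerating: (w2,w6,w2), (w4,w3,w3), (w5,w3,w3), (w6,w1,w1), (w6,w1,w5), (w6,w1,w6), (w6,w5,w1), (w6,w5,w5), (w6,w5,w6).

9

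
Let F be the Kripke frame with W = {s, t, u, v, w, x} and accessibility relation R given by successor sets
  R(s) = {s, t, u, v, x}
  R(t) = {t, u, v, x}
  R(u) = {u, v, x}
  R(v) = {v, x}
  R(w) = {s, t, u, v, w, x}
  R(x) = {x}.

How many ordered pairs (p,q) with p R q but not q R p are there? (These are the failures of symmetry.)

Enumerating: (s,t), (s,u), (s,v), (s,x), (t,u), (t,v), (t,x), (u,v), (u,x), (v,x), (w,s), (w,t), (w,u), (w,v), (w,x).

15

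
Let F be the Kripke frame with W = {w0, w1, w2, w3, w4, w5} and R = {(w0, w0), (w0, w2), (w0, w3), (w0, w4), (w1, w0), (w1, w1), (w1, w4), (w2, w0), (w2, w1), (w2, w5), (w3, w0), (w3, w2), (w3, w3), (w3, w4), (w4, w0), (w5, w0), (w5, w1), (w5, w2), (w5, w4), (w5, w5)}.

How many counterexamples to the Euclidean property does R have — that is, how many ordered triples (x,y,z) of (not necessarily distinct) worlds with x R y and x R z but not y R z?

28

Enumerating: (w0,w2,w2), (w0,w2,w3), (w0,w2,w4), (w0,w4,w2), (w0,w4,w3), (w0,w4,w4), (w1,w0,w1), (w1,w4,w1), (w1,w4,w4), (w2,w0,w1), (w2,w0,w5), (w2,w1,w5), … and 16 more.
Total: 28.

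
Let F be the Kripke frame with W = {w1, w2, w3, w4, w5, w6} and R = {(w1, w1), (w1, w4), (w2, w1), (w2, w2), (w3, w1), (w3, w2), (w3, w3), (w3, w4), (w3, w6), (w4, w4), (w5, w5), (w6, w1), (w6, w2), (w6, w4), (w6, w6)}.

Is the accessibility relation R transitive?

No

Transitive: no — w2 R w1 and w1 R w4, but not w2 R w4.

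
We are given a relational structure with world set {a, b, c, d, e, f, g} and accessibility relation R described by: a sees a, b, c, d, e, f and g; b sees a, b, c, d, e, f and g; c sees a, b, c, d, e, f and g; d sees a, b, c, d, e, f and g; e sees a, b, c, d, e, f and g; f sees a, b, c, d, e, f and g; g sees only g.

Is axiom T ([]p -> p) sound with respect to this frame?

By correspondence theory, T is valid on a frame iff R is reflexive.
Reflexive: yes — every world is R-related to itself.

Yes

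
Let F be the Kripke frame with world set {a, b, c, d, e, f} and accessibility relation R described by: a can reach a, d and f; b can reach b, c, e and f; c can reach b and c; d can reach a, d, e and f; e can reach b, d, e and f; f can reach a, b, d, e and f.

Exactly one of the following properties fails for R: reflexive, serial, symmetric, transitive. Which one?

transitive

Reflexive: yes — every world is R-related to itself.
Serial: yes — every world has a successor (e.g. a R a).
Symmetric: yes — every pair in R has its reverse in R.
Transitive: no — a R d and d R e, but not a R e.
Only transitive fails.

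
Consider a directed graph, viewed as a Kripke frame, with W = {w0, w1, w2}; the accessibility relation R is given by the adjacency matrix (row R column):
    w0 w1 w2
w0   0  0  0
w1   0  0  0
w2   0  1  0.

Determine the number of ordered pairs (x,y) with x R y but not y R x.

1

Enumerating: (w2,w1).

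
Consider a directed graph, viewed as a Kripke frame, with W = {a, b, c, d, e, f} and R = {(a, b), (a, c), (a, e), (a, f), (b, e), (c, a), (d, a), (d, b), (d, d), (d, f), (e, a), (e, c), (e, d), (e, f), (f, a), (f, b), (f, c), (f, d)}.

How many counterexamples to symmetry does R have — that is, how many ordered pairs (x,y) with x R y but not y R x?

9

Enumerating: (a,b), (b,e), (d,a), (d,b), (e,c), (e,d), (e,f), (f,b), (f,c).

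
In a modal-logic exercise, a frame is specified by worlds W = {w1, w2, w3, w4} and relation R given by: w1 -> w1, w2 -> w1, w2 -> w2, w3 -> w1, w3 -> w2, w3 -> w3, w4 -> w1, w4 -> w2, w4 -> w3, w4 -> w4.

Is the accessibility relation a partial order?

Reflexive: yes — every world is R-related to itself.
Transitive: yes — every two-step R-path is closed by a direct edge.
Antisymmetric: yes — no distinct pair is related both ways.
So R is a partial order.

Yes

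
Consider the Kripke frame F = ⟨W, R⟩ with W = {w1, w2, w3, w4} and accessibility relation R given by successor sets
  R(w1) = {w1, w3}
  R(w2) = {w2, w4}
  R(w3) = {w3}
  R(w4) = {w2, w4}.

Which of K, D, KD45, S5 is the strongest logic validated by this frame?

Serial (axiom D): yes — every world has a successor (e.g. w1 R w1).
Euclidean (axiom 5): no — w1 R w3 and w1 R w1, but not w3 R w1.
Transitive (axiom 4): yes — every two-step R-path is closed by a direct edge.
Reflexive (axiom T): yes — every world is R-related to itself.
So F validates K, D; KD45 would additionally require R to be Euclidean. The strongest is D.

D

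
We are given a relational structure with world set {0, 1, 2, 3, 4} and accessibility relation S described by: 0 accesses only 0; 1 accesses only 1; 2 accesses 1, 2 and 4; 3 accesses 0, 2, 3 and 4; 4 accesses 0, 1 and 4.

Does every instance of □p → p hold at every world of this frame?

Yes

The schema T characterises exactly the reflexive frames.
Reflexive: yes — every world is S-related to itself.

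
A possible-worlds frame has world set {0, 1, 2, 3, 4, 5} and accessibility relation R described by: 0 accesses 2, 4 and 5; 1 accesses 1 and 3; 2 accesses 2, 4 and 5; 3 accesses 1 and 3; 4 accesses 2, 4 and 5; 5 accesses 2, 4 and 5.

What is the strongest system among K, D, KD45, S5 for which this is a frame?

Serial (axiom D): yes — every world has a successor (e.g. 0 R 2).
Euclidean (axiom 5): yes — any two successors of a common world are R-related.
Transitive (axiom 4): yes — every two-step R-path is closed by a direct edge.
Reflexive (axiom T): no — 0 is not related to itself.
So F validates K, D, KD45; S5 would additionally require R to be reflexive. The strongest is KD45.

KD45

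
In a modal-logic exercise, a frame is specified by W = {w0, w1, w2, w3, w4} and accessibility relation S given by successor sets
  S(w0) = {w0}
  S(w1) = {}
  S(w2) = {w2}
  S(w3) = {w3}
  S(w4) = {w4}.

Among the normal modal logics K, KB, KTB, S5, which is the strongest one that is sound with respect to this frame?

KB

Symmetric (axiom B): yes — every pair in S has its reverse in S.
Reflexive (axiom T): no — w1 is not related to itself.
Euclidean (axiom 5): yes — any two successors of a common world are S-related.
So F validates K, KB; KTB would additionally require S to be reflexive. The strongest is KB.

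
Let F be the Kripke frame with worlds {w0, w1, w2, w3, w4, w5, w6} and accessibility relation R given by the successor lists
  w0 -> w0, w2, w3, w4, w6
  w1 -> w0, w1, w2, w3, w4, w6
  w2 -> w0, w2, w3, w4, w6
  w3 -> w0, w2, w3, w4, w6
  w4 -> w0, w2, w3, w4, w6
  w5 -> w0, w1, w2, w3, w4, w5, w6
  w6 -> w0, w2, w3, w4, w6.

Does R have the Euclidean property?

Euclidean: no — w5 R w0 and w5 R w1, but not w0 R w1.

No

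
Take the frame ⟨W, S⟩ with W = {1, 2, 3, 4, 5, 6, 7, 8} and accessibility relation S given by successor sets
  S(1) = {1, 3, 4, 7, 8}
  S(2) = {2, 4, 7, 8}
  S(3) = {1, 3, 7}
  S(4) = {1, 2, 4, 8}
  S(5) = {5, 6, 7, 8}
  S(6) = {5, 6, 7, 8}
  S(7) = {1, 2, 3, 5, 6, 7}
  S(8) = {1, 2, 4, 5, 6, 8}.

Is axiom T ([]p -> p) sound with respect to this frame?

Yes

The schema T characterises exactly the reflexive frames.
Reflexive: yes — every world is S-related to itself.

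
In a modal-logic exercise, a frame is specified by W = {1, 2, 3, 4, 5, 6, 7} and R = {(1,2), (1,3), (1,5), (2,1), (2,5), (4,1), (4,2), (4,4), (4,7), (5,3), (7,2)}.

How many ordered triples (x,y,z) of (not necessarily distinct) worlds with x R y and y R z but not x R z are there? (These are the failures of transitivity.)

Enumerating: (1,2,1), (2,1,2), (2,1,3), (2,5,3), (4,1,3), (4,1,5), (4,2,5), (7,2,1), (7,2,5).

9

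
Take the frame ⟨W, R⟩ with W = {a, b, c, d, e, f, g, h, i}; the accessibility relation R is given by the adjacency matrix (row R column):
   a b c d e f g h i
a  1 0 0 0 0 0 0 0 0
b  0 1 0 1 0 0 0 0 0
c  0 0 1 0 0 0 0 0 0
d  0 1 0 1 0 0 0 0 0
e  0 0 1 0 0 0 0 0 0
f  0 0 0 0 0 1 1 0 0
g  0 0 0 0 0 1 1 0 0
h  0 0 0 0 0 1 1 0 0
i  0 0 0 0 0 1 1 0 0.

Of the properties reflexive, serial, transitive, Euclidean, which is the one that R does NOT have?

Reflexive: no — e is not related to itself.
Serial: yes — every world has a successor (e.g. a R a).
Transitive: yes — every two-step R-path is closed by a direct edge.
Euclidean: yes — any two successors of a common world are R-related.
Only reflexive fails.

reflexive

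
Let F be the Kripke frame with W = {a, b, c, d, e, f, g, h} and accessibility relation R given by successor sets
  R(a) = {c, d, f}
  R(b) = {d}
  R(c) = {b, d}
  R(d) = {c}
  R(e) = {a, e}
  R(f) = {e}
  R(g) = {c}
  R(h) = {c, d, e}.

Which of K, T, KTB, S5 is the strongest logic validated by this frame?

K

Reflexive (axiom T): no — a is not related to itself.
Symmetric (axiom B): no — a R c but not c R a.
Euclidean (axiom 5): no — a R c and a R f, but not c R f.
So F validates K; T would additionally require R to be reflexive. The strongest is K.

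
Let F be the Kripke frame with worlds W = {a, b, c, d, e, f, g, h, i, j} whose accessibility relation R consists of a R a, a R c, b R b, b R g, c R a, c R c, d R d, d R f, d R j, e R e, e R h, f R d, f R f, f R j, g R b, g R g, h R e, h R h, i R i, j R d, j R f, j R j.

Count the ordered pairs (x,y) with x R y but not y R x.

R is symmetric; there are no such tuples.

0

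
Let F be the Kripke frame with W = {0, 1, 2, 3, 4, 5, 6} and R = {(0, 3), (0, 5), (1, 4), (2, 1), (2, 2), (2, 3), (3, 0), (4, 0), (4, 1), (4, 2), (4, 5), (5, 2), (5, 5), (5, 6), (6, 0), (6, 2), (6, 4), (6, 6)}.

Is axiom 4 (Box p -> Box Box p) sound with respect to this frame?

By correspondence theory, 4 is valid on a frame iff R is transitive.
Transitive: no — 0 R 5 and 5 R 2, but not 0 R 2.

No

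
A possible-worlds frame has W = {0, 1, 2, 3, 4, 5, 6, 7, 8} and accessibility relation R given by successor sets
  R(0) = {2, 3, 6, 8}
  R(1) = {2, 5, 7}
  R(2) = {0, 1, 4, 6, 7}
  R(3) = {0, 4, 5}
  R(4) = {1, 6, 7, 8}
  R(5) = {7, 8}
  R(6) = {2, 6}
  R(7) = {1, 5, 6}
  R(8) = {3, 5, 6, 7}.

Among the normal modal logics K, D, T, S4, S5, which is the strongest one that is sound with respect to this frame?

Serial (axiom D): yes — every world has a successor (e.g. 0 R 2).
Reflexive (axiom T): no — 0 is not related to itself.
Transitive (axiom 4): no — 0 R 2 and 2 R 1, but not 0 R 1.
Euclidean (axiom 5): no — 0 R 2 and 0 R 3, but not 2 R 3.
So F validates K, D; T would additionally require R to be reflexive. The strongest is D.

D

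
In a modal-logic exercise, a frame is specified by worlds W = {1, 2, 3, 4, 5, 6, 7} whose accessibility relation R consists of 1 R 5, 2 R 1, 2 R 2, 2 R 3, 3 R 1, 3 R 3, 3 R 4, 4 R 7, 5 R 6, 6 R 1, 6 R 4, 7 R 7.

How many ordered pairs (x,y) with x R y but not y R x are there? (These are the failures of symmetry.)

Enumerating: (1,5), (2,1), (2,3), (3,1), (3,4), (4,7), (5,6), (6,1), (6,4).

9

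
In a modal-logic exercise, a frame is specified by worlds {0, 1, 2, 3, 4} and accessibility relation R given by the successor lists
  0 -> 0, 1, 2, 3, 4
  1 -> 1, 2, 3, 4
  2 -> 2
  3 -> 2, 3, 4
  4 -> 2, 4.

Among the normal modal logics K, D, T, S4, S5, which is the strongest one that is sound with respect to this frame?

S4

Serial (axiom D): yes — every world has a successor (e.g. 0 R 0).
Reflexive (axiom T): yes — every world is R-related to itself.
Transitive (axiom 4): yes — every two-step R-path is closed by a direct edge.
Euclidean (axiom 5): no — 0 R 2 and 0 R 1, but not 2 R 1.
So F validates K, D, T, S4; S5 would additionally require R to be Euclidean. The strongest is S4.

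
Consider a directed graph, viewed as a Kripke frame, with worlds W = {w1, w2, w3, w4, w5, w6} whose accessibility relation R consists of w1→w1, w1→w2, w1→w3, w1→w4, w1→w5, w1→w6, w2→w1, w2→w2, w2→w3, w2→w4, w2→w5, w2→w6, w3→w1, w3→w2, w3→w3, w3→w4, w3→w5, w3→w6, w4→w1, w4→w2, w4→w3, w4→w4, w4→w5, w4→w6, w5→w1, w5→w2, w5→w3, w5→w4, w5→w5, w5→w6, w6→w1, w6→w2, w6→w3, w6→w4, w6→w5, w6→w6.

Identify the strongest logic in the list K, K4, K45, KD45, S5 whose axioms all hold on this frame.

S5

Transitive (axiom 4): yes — every two-step R-path is closed by a direct edge.
Euclidean (axiom 5): yes — any two successors of a common world are R-related.
Serial (axiom D): yes — every world has a successor (e.g. w1 R w1).
Reflexive (axiom T): yes — every world is R-related to itself.
So F validates K, K4, K45, KD45, S5. The strongest is S5.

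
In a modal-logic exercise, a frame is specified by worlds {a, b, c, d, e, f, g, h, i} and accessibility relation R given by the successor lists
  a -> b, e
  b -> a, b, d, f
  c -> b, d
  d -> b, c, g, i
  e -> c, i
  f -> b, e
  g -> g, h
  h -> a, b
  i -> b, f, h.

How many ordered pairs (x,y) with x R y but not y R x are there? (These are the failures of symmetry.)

Enumerating: (a,e), (c,b), (d,g), (d,i), (e,c), (e,i), (f,e), (g,h), (h,a), (h,b), (i,b), (i,f), (i,h).

13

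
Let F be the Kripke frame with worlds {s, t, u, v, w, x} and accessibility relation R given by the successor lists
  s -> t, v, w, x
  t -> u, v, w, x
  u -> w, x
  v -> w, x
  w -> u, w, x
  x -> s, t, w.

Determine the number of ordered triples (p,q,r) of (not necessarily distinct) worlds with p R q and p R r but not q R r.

25

Enumerating: (s,t,t), (s,v,t), (s,v,v), (s,w,t), (s,w,v), (s,x,v), (s,x,x), (t,u,u), (t,u,v), (t,v,u), (t,v,v), (t,w,v), … and 13 more.
Total: 25.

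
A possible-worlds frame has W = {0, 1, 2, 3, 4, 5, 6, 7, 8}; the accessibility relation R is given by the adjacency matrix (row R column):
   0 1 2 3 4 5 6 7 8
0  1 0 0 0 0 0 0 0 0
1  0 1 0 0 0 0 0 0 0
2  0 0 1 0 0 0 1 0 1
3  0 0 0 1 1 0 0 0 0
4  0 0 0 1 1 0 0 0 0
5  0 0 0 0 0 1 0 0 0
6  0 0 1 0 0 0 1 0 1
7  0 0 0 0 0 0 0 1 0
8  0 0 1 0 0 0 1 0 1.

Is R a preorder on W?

Yes

Reflexive: yes — every world is R-related to itself.
Transitive: yes — every two-step R-path is closed by a direct edge.
So R is a preorder.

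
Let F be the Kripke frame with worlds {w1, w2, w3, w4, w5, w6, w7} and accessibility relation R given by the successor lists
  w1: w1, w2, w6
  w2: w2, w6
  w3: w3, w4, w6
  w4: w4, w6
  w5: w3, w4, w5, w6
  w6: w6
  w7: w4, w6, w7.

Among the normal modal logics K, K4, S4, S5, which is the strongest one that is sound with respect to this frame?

S4

Transitive (axiom 4): yes — every two-step R-path is closed by a direct edge.
Reflexive (axiom T): yes — every world is R-related to itself.
Euclidean (axiom 5): no — w1 R w6 and w1 R w2, but not w6 R w2.
So F validates K, K4, S4; S5 would additionally require R to be Euclidean. The strongest is S4.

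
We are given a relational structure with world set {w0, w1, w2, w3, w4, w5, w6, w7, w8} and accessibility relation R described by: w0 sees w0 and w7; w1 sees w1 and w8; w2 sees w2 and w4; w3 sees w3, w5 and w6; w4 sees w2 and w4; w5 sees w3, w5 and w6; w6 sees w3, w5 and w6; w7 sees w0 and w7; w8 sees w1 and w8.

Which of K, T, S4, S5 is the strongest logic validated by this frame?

S5

Reflexive (axiom T): yes — every world is R-related to itself.
Transitive (axiom 4): yes — every two-step R-path is closed by a direct edge.
Euclidean (axiom 5): yes — any two successors of a common world are R-related.
So F validates K, T, S4, S5. The strongest is S5.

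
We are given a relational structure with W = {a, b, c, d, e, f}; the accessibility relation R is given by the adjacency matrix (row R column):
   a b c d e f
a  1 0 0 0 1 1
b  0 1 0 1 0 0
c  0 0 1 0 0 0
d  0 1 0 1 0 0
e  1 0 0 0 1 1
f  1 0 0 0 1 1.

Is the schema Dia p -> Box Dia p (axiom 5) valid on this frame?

By correspondence theory, 5 is valid on a frame iff R is Euclidean.
Euclidean: yes — any two successors of a common world are R-related.

Yes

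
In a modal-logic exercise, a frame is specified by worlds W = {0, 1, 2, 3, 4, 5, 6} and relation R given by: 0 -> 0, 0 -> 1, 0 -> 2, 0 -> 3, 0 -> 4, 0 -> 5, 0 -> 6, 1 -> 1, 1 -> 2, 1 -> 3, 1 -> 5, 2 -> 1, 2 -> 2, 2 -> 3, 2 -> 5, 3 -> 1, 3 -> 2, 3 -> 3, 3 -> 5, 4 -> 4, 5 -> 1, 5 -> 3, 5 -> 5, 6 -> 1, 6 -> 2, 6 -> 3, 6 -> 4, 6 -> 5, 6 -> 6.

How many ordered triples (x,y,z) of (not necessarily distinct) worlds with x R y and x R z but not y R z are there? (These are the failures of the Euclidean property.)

37

Enumerating: (0,1,0), (0,1,4), (0,1,6), (0,2,0), (0,2,4), (0,2,6), (0,3,0), (0,3,4), (0,3,6), (0,4,0), (0,4,1), (0,4,2), … and 25 more.
Total: 37.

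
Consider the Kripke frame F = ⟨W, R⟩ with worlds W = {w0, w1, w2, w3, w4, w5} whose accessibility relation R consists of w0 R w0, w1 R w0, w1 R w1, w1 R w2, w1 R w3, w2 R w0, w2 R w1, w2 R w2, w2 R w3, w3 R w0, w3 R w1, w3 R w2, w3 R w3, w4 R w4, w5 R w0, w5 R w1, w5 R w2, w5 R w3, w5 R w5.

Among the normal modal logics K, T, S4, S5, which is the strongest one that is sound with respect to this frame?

Reflexive (axiom T): yes — every world is R-related to itself.
Transitive (axiom 4): yes — every two-step R-path is closed by a direct edge.
Euclidean (axiom 5): no — w1 R w0 and w1 R w2, but not w0 R w2.
So F validates K, T, S4; S5 would additionally require R to be Euclidean. The strongest is S4.

S4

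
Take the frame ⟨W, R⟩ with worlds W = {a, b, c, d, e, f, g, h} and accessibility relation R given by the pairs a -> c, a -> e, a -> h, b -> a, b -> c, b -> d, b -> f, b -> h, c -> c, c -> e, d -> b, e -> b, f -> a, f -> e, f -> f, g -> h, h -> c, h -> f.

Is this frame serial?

Yes

Serial: yes — every world has a successor (e.g. a R c).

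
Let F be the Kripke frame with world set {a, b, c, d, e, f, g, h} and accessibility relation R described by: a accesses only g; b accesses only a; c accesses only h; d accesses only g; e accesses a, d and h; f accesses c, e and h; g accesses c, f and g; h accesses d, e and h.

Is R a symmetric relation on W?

No

Symmetric: no — a R g but not g R a.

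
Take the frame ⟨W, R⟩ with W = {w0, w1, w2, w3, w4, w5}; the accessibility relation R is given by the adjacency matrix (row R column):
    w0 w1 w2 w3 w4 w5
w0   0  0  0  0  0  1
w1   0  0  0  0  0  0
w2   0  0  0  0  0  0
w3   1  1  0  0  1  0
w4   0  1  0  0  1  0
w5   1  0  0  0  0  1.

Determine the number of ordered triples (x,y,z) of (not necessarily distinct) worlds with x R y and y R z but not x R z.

2

Enumerating: (w0,w5,w0), (w3,w0,w5).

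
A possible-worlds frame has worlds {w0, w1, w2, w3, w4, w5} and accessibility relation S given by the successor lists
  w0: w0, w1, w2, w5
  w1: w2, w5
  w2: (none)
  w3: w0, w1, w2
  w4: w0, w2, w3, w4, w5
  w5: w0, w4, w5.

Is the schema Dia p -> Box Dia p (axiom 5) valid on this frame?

By correspondence theory, 5 is valid on a frame iff S is Euclidean.
Euclidean: no — w0 S w2 and w0 S w1, but not w2 S w1.

No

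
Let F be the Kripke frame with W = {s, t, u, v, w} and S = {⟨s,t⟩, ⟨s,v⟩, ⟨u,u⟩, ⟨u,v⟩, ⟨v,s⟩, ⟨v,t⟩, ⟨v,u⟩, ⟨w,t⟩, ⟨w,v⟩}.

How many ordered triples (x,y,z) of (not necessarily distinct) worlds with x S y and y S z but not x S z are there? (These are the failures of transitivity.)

8

Enumerating: (s,v,s), (s,v,u), (u,v,s), (u,v,t), (v,s,v), (v,u,v), (w,v,s), (w,v,u).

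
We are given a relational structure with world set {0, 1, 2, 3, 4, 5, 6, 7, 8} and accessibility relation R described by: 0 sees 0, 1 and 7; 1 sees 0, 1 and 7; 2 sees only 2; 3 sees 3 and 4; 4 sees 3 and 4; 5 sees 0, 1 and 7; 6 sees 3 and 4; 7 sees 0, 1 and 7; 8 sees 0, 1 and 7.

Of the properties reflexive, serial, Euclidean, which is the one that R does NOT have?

Reflexive: no — 5 is not related to itself.
Serial: yes — every world has a successor (e.g. 0 R 0).
Euclidean: yes — any two successors of a common world are R-related.
Only reflexive fails.

reflexive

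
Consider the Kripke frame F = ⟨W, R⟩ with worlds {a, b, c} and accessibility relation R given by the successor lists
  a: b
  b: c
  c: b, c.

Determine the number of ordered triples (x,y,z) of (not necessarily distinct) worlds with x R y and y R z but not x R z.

Enumerating: (a,b,c), (b,c,b).

2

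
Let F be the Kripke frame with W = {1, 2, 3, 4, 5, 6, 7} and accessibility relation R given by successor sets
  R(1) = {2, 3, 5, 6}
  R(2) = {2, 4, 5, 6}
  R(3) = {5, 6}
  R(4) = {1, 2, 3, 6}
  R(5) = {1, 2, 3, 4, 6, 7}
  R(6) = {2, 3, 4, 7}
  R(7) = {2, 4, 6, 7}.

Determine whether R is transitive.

No

Transitive: no — 1 R 2 and 2 R 4, but not 1 R 4.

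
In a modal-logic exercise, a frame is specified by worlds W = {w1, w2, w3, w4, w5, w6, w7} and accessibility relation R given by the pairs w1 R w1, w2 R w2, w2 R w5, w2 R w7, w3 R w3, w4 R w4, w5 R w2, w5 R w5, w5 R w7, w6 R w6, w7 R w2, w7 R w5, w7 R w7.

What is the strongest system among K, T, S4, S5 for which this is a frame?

S5

Reflexive (axiom T): yes — every world is R-related to itself.
Transitive (axiom 4): yes — every two-step R-path is closed by a direct edge.
Euclidean (axiom 5): yes — any two successors of a common world are R-related.
So F validates K, T, S4, S5. The strongest is S5.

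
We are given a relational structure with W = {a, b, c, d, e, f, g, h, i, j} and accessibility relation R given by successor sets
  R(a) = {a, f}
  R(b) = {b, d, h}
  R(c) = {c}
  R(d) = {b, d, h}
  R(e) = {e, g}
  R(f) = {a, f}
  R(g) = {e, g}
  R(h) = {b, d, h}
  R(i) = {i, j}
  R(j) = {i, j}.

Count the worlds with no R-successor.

0

R is serial; there are no such worlds.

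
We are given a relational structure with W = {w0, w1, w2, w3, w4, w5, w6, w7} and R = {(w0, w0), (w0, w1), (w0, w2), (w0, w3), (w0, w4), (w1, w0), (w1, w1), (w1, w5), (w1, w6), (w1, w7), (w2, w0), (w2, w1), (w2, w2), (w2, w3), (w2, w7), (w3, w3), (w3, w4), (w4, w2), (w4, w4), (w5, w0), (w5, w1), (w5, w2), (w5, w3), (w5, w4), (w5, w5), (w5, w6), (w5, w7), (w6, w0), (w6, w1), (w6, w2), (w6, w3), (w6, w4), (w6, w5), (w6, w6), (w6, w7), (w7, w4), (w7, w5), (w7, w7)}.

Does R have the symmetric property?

No

Symmetric: no — w0 R w3 but not w3 R w0.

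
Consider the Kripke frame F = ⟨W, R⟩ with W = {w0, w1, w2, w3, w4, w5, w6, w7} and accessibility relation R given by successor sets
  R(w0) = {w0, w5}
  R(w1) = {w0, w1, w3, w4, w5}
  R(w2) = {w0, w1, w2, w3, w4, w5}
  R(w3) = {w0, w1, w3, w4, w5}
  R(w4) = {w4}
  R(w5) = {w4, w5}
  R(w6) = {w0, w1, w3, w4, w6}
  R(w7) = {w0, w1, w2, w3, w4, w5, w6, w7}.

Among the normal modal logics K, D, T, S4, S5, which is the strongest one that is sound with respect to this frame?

Serial (axiom D): yes — every world has a successor (e.g. w0 R w0).
Reflexive (axiom T): yes — every world is R-related to itself.
Transitive (axiom 4): no — w0 R w5 and w5 R w4, but not w0 R w4.
Euclidean (axiom 5): no — w1 R w0 and w1 R w3, but not w0 R w3.
So F validates K, D, T; S4 would additionally require R to be transitive. The strongest is T.

T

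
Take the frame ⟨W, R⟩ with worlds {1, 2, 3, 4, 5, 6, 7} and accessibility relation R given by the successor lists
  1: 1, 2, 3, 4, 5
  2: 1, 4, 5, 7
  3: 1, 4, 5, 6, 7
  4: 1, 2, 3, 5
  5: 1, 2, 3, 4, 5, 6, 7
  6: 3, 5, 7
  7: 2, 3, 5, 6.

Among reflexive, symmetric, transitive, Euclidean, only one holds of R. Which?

Reflexive: no — 2 is not related to itself.
Symmetric: yes — every pair in R has its reverse in R.
Transitive: no — 1 R 2 and 2 R 7, but not 1 R 7.
Euclidean: no — 1 R 2 and 1 R 3, but not 2 R 3.
Only symmetric holds.

symmetric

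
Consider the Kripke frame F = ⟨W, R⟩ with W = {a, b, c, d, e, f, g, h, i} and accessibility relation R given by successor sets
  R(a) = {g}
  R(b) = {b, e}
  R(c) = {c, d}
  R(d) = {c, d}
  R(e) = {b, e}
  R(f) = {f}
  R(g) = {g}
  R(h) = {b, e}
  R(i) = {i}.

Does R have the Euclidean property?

Euclidean: yes — any two successors of a common world are R-related.

Yes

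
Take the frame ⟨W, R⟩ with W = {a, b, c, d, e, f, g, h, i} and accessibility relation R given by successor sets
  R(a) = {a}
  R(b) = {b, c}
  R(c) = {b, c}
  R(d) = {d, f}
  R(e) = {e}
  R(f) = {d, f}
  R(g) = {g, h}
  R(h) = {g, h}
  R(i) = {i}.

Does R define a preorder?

Yes

Reflexive: yes — every world is R-related to itself.
Transitive: yes — every two-step R-path is closed by a direct edge.
So R is a preorder.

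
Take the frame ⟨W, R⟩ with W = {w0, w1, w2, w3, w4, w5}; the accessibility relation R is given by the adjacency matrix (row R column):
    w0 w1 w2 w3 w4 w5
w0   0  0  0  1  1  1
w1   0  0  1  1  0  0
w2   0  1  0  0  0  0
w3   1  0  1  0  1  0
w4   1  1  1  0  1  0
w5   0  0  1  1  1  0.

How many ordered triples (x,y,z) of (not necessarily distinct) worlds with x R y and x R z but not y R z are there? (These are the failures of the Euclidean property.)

Enumerating: (w0,w3,w3), (w0,w3,w5), (w0,w4,w3), (w0,w4,w5), (w0,w5,w5), (w1,w2,w2), (w1,w2,w3), (w1,w3,w3), (w2,w1,w1), (w3,w0,w0), (w3,w0,w2), (w3,w2,w0), … and 16 more.
Total: 28.

28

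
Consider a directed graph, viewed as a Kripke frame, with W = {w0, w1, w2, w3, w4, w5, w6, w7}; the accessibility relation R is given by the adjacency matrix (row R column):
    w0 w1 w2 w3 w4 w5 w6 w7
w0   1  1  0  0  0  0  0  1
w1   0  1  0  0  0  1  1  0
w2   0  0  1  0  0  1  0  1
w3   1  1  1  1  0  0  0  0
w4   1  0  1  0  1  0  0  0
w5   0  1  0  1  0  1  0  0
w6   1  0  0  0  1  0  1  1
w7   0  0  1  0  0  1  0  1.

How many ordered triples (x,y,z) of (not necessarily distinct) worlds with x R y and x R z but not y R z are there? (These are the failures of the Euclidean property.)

32

Enumerating: (w0,w1,w0), (w0,w1,w7), (w0,w7,w0), (w0,w7,w1), (w1,w5,w6), (w1,w6,w1), (w1,w6,w5), (w2,w5,w2), (w2,w5,w7), (w3,w0,w2), (w3,w0,w3), (w3,w1,w0), … and 20 more.
Total: 32.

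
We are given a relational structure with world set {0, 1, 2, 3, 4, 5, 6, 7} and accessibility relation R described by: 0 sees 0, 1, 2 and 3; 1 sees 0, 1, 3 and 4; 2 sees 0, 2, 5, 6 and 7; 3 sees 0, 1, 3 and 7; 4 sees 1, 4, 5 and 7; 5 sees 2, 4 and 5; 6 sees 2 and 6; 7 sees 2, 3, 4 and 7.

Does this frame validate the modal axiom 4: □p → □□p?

The schema 4 characterises exactly the transitive frames.
Transitive: no — 0 R 1 and 1 R 4, but not 0 R 4.

No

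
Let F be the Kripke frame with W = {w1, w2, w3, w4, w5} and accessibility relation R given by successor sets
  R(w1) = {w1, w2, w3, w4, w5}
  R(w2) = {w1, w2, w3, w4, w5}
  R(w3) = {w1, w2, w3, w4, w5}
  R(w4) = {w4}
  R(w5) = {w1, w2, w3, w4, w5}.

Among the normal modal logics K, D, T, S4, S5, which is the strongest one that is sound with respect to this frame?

S4

Serial (axiom D): yes — every world has a successor (e.g. w1 R w1).
Reflexive (axiom T): yes — every world is R-related to itself.
Transitive (axiom 4): yes — every two-step R-path is closed by a direct edge.
Euclidean (axiom 5): no — w1 R w4 and w1 R w2, but not w4 R w2.
So F validates K, D, T, S4; S5 would additionally require R to be Euclidean. The strongest is S4.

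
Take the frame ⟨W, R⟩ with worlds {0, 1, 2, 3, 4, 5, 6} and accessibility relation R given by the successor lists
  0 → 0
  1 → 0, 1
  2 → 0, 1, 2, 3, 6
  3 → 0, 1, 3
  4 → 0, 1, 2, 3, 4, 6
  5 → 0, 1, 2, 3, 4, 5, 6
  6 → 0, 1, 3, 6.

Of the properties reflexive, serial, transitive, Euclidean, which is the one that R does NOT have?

Euclidean

Reflexive: yes — every world is R-related to itself.
Serial: yes — every world has a successor (e.g. 0 R 0).
Transitive: yes — every two-step R-path is closed by a direct edge.
Euclidean: no — 2 R 0 and 2 R 1, but not 0 R 1.
Only Euclidean fails.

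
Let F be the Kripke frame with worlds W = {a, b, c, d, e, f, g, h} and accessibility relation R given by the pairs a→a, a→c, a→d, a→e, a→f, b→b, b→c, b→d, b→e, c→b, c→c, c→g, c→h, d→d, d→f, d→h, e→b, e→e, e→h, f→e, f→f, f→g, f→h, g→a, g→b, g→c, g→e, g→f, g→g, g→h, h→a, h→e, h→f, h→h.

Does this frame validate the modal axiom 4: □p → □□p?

By correspondence theory, 4 is valid on a frame iff R is transitive.
Transitive: no — a R c and c R b, but not a R b.

No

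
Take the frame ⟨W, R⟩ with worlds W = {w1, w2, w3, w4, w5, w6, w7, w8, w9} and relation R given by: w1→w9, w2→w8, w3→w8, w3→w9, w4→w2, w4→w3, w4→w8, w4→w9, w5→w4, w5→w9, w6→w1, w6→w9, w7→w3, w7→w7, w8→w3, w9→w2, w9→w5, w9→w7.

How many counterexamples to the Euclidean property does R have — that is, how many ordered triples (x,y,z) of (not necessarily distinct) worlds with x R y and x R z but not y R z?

34

Enumerating: (w1,w9,w9), (w2,w8,w8), (w3,w8,w8), (w3,w8,w9), (w3,w9,w8), (w3,w9,w9), (w4,w2,w2), (w4,w2,w3), (w4,w2,w9), (w4,w3,w2), (w4,w3,w3), (w4,w8,w2), … and 22 more.
Total: 34.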